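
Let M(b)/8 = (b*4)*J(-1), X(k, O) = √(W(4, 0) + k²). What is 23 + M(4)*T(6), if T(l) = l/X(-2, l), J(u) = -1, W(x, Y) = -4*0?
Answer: -361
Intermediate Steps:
W(x, Y) = 0
X(k, O) = √(k²) (X(k, O) = √(0 + k²) = √(k²))
M(b) = -32*b (M(b) = 8*((b*4)*(-1)) = 8*((4*b)*(-1)) = 8*(-4*b) = -32*b)
T(l) = l/2 (T(l) = l/(√((-2)²)) = l/(√4) = l/2)
23 + M(4)*T(6) = 23 + (-32*4)*((½)*6) = 23 - 128*3 = 23 - 384 = -361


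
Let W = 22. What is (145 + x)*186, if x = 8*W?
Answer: 59706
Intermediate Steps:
x = 176 (x = 8*22 = 176)
(145 + x)*186 = (145 + 176)*186 = 321*186 = 59706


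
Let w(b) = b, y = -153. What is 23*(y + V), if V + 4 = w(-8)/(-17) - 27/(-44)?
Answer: -2682375/748 ≈ -3586.1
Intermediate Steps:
V = -2181/748 (V = -4 + (-8/(-17) - 27/(-44)) = -4 + (-8*(-1/17) - 27*(-1/44)) = -4 + (8/17 + 27/44) = -4 + 811/748 = -2181/748 ≈ -2.9158)
23*(y + V) = 23*(-153 - 2181/748) = 23*(-116625/748) = -2682375/748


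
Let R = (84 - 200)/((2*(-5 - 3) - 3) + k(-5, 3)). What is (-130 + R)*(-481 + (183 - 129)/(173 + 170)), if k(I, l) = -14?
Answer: 688413646/11319 ≈ 60819.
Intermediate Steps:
R = 116/33 (R = (84 - 200)/((2*(-5 - 3) - 3) - 14) = -116/((2*(-8) - 3) - 14) = -116/((-16 - 3) - 14) = -116/(-19 - 14) = -116/(-33) = -116*(-1/33) = 116/33 ≈ 3.5152)
(-130 + R)*(-481 + (183 - 129)/(173 + 170)) = (-130 + 116/33)*(-481 + (183 - 129)/(173 + 170)) = -4174*(-481 + 54/343)/33 = -4174/33*(-164929/343) = 688413646/11319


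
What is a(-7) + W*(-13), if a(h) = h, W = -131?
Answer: 1696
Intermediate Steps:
a(-7) + W*(-13) = -7 - 131*(-13) = -7 + 1703 = 1696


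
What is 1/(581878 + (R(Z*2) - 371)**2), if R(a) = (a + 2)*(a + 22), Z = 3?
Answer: 1/603487 ≈ 1.6570e-6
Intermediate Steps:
R(a) = (2 + a)*(22 + a)
1/(581878 + (R(Z*2) - 371)**2) = 1/(581878 + ((44 + (3*2)**2 + 24*(3*2)) - 371)**2) = 1/(581878 + ((44 + 6**2 + 24*6) - 371)**2) = 1/(581878 + ((44 + 36 + 144) - 371)**2) = 1/(581878 + (224 - 371)**2) = 1/(581878 + (-147)**2) = 1/(581878 + 21609) = 1/603487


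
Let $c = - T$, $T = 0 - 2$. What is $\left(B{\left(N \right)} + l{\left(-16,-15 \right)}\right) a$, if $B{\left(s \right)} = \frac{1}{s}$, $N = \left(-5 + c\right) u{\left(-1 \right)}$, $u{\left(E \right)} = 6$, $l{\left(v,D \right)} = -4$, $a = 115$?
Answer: $- \frac{8395}{18} \approx -466.39$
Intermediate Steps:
$T = -2$
$c = 2$ ($c = \left(-1\right) \left(-2\right) = 2$)
$N = -18$ ($N = \left(-5 + 2\right) 6 = \left(-3\right) 6 = -18$)
$\left(B{\left(N \right)} + l{\left(-16,-15 \right)}\right) a = \left(\frac{1}{-18} - 4\right) 115 = \left(- \frac{1}{18} - 4\right) 115 = \left(- \frac{73}{18}\right) 115 = - \frac{8395}{18}$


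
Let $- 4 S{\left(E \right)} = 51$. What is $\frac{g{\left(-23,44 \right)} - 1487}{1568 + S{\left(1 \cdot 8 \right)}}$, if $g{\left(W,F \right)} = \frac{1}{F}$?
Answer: $- \frac{65427}{68431} \approx -0.9561$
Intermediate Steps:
$S{\left(E \right)} = - \frac{51}{4}$ ($S{\left(E \right)} = \left(- \frac{1}{4}\right) 51 = - \frac{51}{4}$)
$\frac{g{\left(-23,44 \right)} - 1487}{1568 + S{\left(1 \cdot 8 \right)}} = \frac{\frac{1}{44} - 1487}{1568 - \frac{51}{4}} = \frac{\frac{1}{44} - 1487}{\frac{6221}{4}} = \left(- \frac{65427}{44}\right) \frac{4}{6221} = - \frac{65427}{68431}$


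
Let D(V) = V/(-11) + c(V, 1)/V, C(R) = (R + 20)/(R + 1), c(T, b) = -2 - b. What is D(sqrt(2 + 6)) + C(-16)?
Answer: -4/15 - 41*sqrt(2)/44 ≈ -1.5845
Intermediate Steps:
C(R) = (20 + R)/(1 + R)
D(V) = -3/V - V/11 (D(V) = V/(-11) + (-2 - 1*1)/V = V*(-1/11) + (-2 - 1)/V = -V/11 - 3/V = -3/V - V/11)
D(sqrt(2 + 6)) + C(-16) = (-3/sqrt(2 + 6) - sqrt(2 + 6)/11) + (20 - 16)/(1 - 16) = (-3*sqrt(2)/4 - 2*sqrt(2)/11) + 4/(-15) = (-3*sqrt(2)/4 - 2*sqrt(2)/11) - 1/15*4 = (-3*sqrt(2)/4 - 2*sqrt(2)/11) - 4/15 = -41*sqrt(2)/44 - 4/15 = -4/15 - 41*sqrt(2)/44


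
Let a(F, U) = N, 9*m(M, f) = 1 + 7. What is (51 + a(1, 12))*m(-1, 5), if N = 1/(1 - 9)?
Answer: 407/9 ≈ 45.222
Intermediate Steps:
m(M, f) = 8/9 (m(M, f) = (1 + 7)/9 = (1/9)*8 = 8/9)
N = -1/8 (N = 1/(-8) = -1/8 ≈ -0.12500)
a(F, U) = -1/8
(51 + a(1, 12))*m(-1, 5) = (51 - 1/8)*(8/9) = (407/8)*(8/9) = 407/9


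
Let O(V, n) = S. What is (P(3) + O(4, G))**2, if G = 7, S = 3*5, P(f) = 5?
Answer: 400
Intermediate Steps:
S = 15
O(V, n) = 15
(P(3) + O(4, G))**2 = (5 + 15)**2 = 20**2 = 400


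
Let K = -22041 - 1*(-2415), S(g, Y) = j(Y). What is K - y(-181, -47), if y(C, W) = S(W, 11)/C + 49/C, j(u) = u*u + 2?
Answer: -3552134/181 ≈ -19625.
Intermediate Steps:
j(u) = 2 + u**2 (j(u) = u**2 + 2 = 2 + u**2)
S(g, Y) = 2 + Y**2
y(C, W) = 172/C (y(C, W) = (2 + 11**2)/C + 49/C = (2 + 121)/C + 49/C = 123/C + 49/C = 172/C)
K = -19626 (K = -22041 + 2415 = -19626)
K - y(-181, -47) = -19626 - 172/(-181) = -19626 - 172*(-1)/181 = -19626 - 1*(-172/181) = -19626 + 172/181 = -3552134/181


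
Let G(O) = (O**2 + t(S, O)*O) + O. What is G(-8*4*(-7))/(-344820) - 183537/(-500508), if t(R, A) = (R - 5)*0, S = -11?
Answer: 10069213/45657452 ≈ 0.22054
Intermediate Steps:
t(R, A) = 0 (t(R, A) = (-5 + R)*0 = 0)
G(O) = O + O**2 (G(O) = (O**2 + 0*O) + O = (O**2 + 0) + O = O**2 + O = O + O**2)
G(-8*4*(-7))/(-344820) - 183537/(-500508) = ((-8*4*(-7))*(1 - 8*4*(-7)))/(-344820) - 183537/(-500508) = ((-32*(-7))*(1 - 32*(-7)))*(-1/344820) - 183537*(-1/500508) = (224*(1 + 224))*(-1/344820) + 20393/55612 = (224*225)*(-1/344820) + 20393/55612 = 50400*(-1/344820) + 20393/55612 = -120/821 + 20393/55612 = 10069213/45657452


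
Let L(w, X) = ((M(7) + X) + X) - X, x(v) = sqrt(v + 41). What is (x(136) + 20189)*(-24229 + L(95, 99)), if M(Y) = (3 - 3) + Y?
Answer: -487019247 - 24123*sqrt(177) ≈ -4.8734e+8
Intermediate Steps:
x(v) = sqrt(41 + v)
M(Y) = Y (M(Y) = 0 + Y = Y)
L(w, X) = 7 + X (L(w, X) = ((7 + X) + X) - X = (7 + 2*X) - X = 7 + X)
(x(136) + 20189)*(-24229 + L(95, 99)) = (sqrt(41 + 136) + 20189)*(-24229 + (7 + 99)) = (sqrt(177) + 20189)*(-24229 + 106) = (20189 + sqrt(177))*(-24123) = -487019247 - 24123*sqrt(177)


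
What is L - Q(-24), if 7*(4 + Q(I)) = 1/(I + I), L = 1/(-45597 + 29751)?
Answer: 3552089/887376 ≈ 4.0029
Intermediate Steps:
L = -1/15846 (L = 1/(-15846) = -1/15846 ≈ -6.3107e-5)
Q(I) = -4 + 1/(14*I) (Q(I) = -4 + 1/(7*(I + I)) = -4 + 1/(7*((2*I))) = -4 + (1/(2*I))/7 = -4 + 1/(14*I))
L - Q(-24) = -1/15846 - (-4 + (1/14)/(-24)) = -1/15846 - (-4 + (1/14)*(-1/24)) = -1/15846 - (-4 - 1/336) = -1/15846 - 1*(-1345/336) = -1/15846 + 1345/336 = 3552089/887376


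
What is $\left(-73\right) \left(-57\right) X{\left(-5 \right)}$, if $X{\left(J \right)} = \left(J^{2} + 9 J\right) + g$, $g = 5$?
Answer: $-62415$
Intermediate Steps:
$X{\left(J \right)} = 5 + J^{2} + 9 J$ ($X{\left(J \right)} = \left(J^{2} + 9 J\right) + 5 = 5 + J^{2} + 9 J$)
$\left(-73\right) \left(-57\right) X{\left(-5 \right)} = \left(-73\right) \left(-57\right) \left(5 + \left(-5\right)^{2} + 9 \left(-5\right)\right) = 4161 \left(5 + 25 - 45\right) = 4161 \left(-15\right) = -62415$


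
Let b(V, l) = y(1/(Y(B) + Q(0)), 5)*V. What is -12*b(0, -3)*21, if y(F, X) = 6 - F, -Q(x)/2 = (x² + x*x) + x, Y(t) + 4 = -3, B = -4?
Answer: 0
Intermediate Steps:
Y(t) = -7 (Y(t) = -4 - 3 = -7)
Q(x) = -4*x² - 2*x (Q(x) = -2*((x² + x*x) + x) = -2*((x² + x²) + x) = -2*(2*x² + x) = -2*(x + 2*x²) = -4*x² - 2*x)
b(V, l) = 43*V/7 (b(V, l) = (6 - 1/(-7 - 2*0*(1 + 2*0)))*V = (6 - 1/(-7 - 2*0*(1 + 0)))*V = (6 - 1/(-7 - 2*0*1))*V = (6 - 1/(-7 + 0))*V = (6 - 1/(-7))*V = (6 - 1*(-⅐))*V = (6 + ⅐)*V = 43*V/7)
-12*b(0, -3)*21 = -516*0/7*21 = -12*0*21 = 0*21 = 0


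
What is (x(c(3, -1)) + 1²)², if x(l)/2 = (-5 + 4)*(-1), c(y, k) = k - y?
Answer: 9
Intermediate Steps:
x(l) = 2 (x(l) = 2*((-5 + 4)*(-1)) = 2*(-1*(-1)) = 2*1 = 2)
(x(c(3, -1)) + 1²)² = (2 + 1²)² = (2 + 1)² = 3² = 9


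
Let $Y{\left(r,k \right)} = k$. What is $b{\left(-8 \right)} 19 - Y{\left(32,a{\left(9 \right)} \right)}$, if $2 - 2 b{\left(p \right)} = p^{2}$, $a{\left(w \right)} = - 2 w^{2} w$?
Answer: $869$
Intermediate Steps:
$a{\left(w \right)} = - 2 w^{3}$
$b{\left(p \right)} = 1 - \frac{p^{2}}{2}$
$b{\left(-8 \right)} 19 - Y{\left(32,a{\left(9 \right)} \right)} = \left(1 - \frac{\left(-8\right)^{2}}{2}\right) 19 - - 2 \cdot 9^{3} = \left(1 - 32\right) 19 - \left(-2\right) 729 = \left(1 - 32\right) 19 - -1458 = \left(-31\right) 19 + 1458 = -589 + 1458 = 869$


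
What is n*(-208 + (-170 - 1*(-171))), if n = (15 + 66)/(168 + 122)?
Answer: -16767/290 ≈ -57.817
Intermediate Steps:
n = 81/290 ≈ 0.27931
n*(-208 + (-170 - 1*(-171))) = 81*(-208 + (-170 - 1*(-171)))/290 = 81*(-208 + (-170 + 171))/290 = 81*(-208 + 1)/290 = (81/290)*(-207) = -16767/290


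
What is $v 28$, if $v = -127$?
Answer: $-3556$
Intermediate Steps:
$v 28 = \left(-127\right) 28 = -3556$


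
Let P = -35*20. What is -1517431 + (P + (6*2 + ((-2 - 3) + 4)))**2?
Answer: -1042710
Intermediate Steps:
P = -700
-1517431 + (P + (6*2 + ((-2 - 3) + 4)))**2 = -1517431 + (-700 + (6*2 + ((-2 - 3) + 4)))**2 = -1517431 + (-700 + (12 + (-5 + 4)))**2 = -1517431 + (-700 + (12 - 1))**2 = -1517431 + (-700 + 11)**2 = -1517431 + (-689)**2 = -1517431 + 474721 = -1042710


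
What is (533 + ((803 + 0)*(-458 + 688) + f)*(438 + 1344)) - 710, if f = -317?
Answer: 328552509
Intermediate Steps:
(533 + ((803 + 0)*(-458 + 688) + f)*(438 + 1344)) - 710 = (533 + ((803 + 0)*(-458 + 688) - 317)*(438 + 1344)) - 710 = (533 + (803*230 - 317)*1782) - 710 = (533 + (184690 - 317)*1782) - 710 = (533 + 184373*1782) - 710 = (533 + 328552686) - 710 = 328553219 - 710 = 328552509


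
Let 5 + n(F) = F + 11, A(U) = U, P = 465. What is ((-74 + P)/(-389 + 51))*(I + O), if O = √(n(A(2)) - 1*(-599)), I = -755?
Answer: 295205/338 - 391*√607/338 ≈ 844.89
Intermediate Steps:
n(F) = 6 + F (n(F) = -5 + (F + 11) = -5 + (11 + F) = 6 + F)
O = √607 (O = √((6 + 2) - 1*(-599)) = √(8 + 599) = √607 ≈ 24.637)
((-74 + P)/(-389 + 51))*(I + O) = ((-74 + 465)/(-389 + 51))*(-755 + √607) = (391/(-338))*(-755 + √607) = (391*(-1/338))*(-755 + √607) = -391*(-755 + √607)/338 = 295205/338 - 391*√607/338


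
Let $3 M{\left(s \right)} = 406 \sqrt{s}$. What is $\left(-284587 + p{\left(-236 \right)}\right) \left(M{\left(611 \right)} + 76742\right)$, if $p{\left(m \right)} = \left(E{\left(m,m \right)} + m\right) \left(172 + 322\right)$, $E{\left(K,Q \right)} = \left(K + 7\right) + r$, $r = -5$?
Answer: $-39657733114 - \frac{209807402 \sqrt{611}}{3} \approx -4.1386 \cdot 10^{10}$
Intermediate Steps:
$E{\left(K,Q \right)} = 2 + K$ ($E{\left(K,Q \right)} = \left(K + 7\right) - 5 = \left(7 + K\right) - 5 = 2 + K$)
$M{\left(s \right)} = \frac{406 \sqrt{s}}{3}$
$p{\left(m \right)} = 988 + 988 m$ ($p{\left(m \right)} = \left(\left(2 + m\right) + m\right) \left(172 + 322\right) = \left(2 + 2 m\right) 494 = 988 + 988 m$)
$\left(-284587 + p{\left(-236 \right)}\right) \left(M{\left(611 \right)} + 76742\right) = \left(-284587 + \left(988 + 988 \left(-236\right)\right)\right) \left(\frac{406 \sqrt{611}}{3} + 76742\right) = \left(-284587 + \left(988 - 233168\right)\right) \left(76742 + \frac{406 \sqrt{611}}{3}\right) = \left(-284587 - 232180\right) \left(76742 + \frac{406 \sqrt{611}}{3}\right) = - 516767 \left(76742 + \frac{406 \sqrt{611}}{3}\right) = -39657733114 - \frac{209807402 \sqrt{611}}{3}$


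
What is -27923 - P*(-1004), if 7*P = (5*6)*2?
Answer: -135221/7 ≈ -19317.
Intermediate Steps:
P = 60/7 (P = ((5*6)*2)/7 = (30*2)/7 = (1/7)*60 = 60/7 ≈ 8.5714)
-27923 - P*(-1004) = -27923 - 60*(-1004)/7 = -27923 - 1*(-60240/7) = -27923 + 60240/7 = -135221/7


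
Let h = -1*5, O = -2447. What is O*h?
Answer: 12235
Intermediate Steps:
h = -5
O*h = -2447*(-5) = 12235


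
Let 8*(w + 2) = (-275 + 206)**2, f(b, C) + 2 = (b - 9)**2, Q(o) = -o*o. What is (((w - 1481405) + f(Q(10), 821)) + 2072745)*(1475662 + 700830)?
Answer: 2628384519131/2 ≈ 1.3142e+12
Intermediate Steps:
Q(o) = -o**2
f(b, C) = -2 + (-9 + b)**2 (f(b, C) = -2 + (b - 9)**2 = -2 + (-9 + b)**2)
w = 4745/8 (w = -2 + (-275 + 206)**2/8 = -2 + (1/8)*(-69)**2 = -2 + (1/8)*4761 = -2 + 4761/8 = 4745/8 ≈ 593.13)
(((w - 1481405) + f(Q(10), 821)) + 2072745)*(1475662 + 700830) = (((4745/8 - 1481405) + (-2 + (-9 - 1*10**2)**2)) + 2072745)*(1475662 + 700830) = ((-11846495/8 + (-2 + (-9 - 1*100)**2)) + 2072745)*2176492 = ((-11846495/8 + (-2 + (-9 - 100)**2)) + 2072745)*2176492 = ((-11846495/8 + (-2 + (-109)**2)) + 2072745)*2176492 = ((-11846495/8 + (-2 + 11881)) + 2072745)*2176492 = ((-11846495/8 + 11879) + 2072745)*2176492 = (-11751463/8 + 2072745)*2176492 = (4830497/8)*2176492 = 2628384519131/2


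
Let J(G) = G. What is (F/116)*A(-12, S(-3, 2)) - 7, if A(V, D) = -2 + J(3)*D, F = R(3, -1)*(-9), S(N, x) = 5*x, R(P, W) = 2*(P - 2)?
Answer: -329/29 ≈ -11.345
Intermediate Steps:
R(P, W) = -4 + 2*P (R(P, W) = 2*(-2 + P) = -4 + 2*P)
F = -18 (F = (-4 + 2*3)*(-9) = (-4 + 6)*(-9) = 2*(-9) = -18)
A(V, D) = -2 + 3*D
(F/116)*A(-12, S(-3, 2)) - 7 = (-18/116)*(-2 + 3*(5*2)) - 7 = (-18*1/116)*(-2 + 3*10) - 7 = -9*(-2 + 30)/58 - 7 = -9/58*28 - 7 = -126/29 - 7 = -329/29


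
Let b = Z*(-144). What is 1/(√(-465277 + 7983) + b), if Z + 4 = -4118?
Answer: 296784/176161713959 - I*√457294/352323427918 ≈ 1.6847e-6 - 1.9194e-9*I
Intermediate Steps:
Z = -4122 (Z = -4 - 4118 = -4122)
b = 593568 (b = -4122*(-144) = 593568)
1/(√(-465277 + 7983) + b) = 1/(√(-465277 + 7983) + 593568) = 1/(√(-457294) + 593568) = 1/(I*√457294 + 593568) = 1/(593568 + I*√457294)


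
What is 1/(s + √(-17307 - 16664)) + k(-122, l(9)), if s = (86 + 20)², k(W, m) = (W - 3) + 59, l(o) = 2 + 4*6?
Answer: (-66*√33971 + 741575*I)/(√33971 - 11236*I) ≈ -66.0 - 1.4594e-6*I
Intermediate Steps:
l(o) = 26 (l(o) = 2 + 24 = 26)
k(W, m) = 56 + W (k(W, m) = (-3 + W) + 59 = 56 + W)
s = 11236 (s = 106² = 11236)
1/(s + √(-17307 - 16664)) + k(-122, l(9)) = 1/(11236 + √(-17307 - 16664)) + (56 - 122) = 1/(11236 + √(-33971)) - 66 = 1/(11236 + I*√33971) - 66 = -66 + 1/(11236 + I*√33971)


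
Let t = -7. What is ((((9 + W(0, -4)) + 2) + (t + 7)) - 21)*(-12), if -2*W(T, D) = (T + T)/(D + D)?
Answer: 120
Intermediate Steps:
W(T, D) = -T/(2*D) (W(T, D) = -(T + T)/(2*(D + D)) = -2*T/(2*(2*D)) = -2*T*1/(2*D)/2 = -T/(2*D))
((((9 + W(0, -4)) + 2) + (t + 7)) - 21)*(-12) = ((((9 - 1/2*0/(-4)) + 2) + (-7 + 7)) - 21)*(-12) = ((((9 - 1/2*0*(-1/4)) + 2) + 0) - 21)*(-12) = ((((9 + 0) + 2) + 0) - 21)*(-12) = (((9 + 2) + 0) - 21)*(-12) = ((11 + 0) - 21)*(-12) = (11 - 21)*(-12) = -10*(-12) = 120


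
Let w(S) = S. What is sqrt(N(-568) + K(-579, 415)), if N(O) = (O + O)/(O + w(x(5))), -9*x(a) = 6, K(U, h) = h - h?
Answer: 2*sqrt(363378)/853 ≈ 1.4134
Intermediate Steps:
K(U, h) = 0
x(a) = -2/3 (x(a) = -1/9*6 = -2/3)
N(O) = 2*O/(-2/3 + O) (N(O) = (O + O)/(O - 2/3) = (2*O)/(-2/3 + O) = 2*O/(-2/3 + O))
sqrt(N(-568) + K(-579, 415)) = sqrt(6*(-568)/(-2 + 3*(-568)) + 0) = sqrt(6*(-568)/(-2 - 1704) + 0) = sqrt(6*(-568)/(-1706) + 0) = sqrt(6*(-568)*(-1/1706) + 0) = sqrt(1704/853 + 0) = sqrt(1704/853) = 2*sqrt(363378)/853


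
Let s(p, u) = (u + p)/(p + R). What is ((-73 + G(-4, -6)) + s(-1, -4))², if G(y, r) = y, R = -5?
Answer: 208849/36 ≈ 5801.4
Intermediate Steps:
s(p, u) = (p + u)/(-5 + p) (s(p, u) = (u + p)/(p - 5) = (p + u)/(-5 + p))
((-73 + G(-4, -6)) + s(-1, -4))² = ((-73 - 4) + (-1 - 4)/(-5 - 1))² = (-77 - 5/(-6))² = (-77 - ⅙*(-5))² = (-77 + ⅚)² = (-457/6)² = 208849/36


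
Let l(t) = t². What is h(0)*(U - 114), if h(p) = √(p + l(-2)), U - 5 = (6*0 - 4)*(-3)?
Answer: -194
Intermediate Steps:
U = 17 (U = 5 + (6*0 - 4)*(-3) = 5 + (0 - 4)*(-3) = 5 - 4*(-3) = 5 + 12 = 17)
h(p) = √(4 + p) (h(p) = √(p + (-2)²) = √(p + 4) = √(4 + p))
h(0)*(U - 114) = √(4 + 0)*(17 - 114) = √4*(-97) = 2*(-97) = -194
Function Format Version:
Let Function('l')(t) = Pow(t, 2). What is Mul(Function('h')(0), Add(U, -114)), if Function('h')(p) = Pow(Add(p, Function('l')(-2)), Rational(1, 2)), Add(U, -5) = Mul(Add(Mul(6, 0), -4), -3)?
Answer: -194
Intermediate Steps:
U = 17 (U = Add(5, Mul(Add(Mul(6, 0), -4), -3)) = Add(5, Mul(Add(0, -4), -3)) = Add(5, Mul(-4, -3)) = Add(5, 12) = 17)
Function('h')(p) = Pow(Add(4, p), Rational(1, 2)) (Function('h')(p) = Pow(Add(p, Pow(-2, 2)), Rational(1, 2)) = Pow(Add(p, 4), Rational(1, 2)) = Pow(Add(4, p), Rational(1, 2)))
Mul(Function('h')(0), Add(U, -114)) = Mul(Pow(Add(4, 0), Rational(1, 2)), Add(17, -114)) = Mul(Pow(4, Rational(1, 2)), -97) = Mul(2, -97) = -194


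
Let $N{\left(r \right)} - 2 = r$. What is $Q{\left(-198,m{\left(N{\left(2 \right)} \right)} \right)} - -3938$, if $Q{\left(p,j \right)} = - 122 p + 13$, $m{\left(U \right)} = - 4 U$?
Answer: $28107$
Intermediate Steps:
$N{\left(r \right)} = 2 + r$
$Q{\left(p,j \right)} = 13 - 122 p$
$Q{\left(-198,m{\left(N{\left(2 \right)} \right)} \right)} - -3938 = \left(13 - -24156\right) - -3938 = \left(13 + 24156\right) + 3938 = 24169 + 3938 = 28107$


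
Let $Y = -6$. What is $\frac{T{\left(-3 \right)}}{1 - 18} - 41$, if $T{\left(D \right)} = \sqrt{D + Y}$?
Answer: $-41 - \frac{3 i}{17} \approx -41.0 - 0.17647 i$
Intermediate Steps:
$T{\left(D \right)} = \sqrt{-6 + D}$ ($T{\left(D \right)} = \sqrt{D - 6} = \sqrt{-6 + D}$)
$\frac{T{\left(-3 \right)}}{1 - 18} - 41 = \frac{\sqrt{-6 - 3}}{1 - 18} - 41 = \frac{\sqrt{-9}}{-17} - 41 = - \frac{3 i}{17} - 41 = -41 - \frac{3 i}{17}$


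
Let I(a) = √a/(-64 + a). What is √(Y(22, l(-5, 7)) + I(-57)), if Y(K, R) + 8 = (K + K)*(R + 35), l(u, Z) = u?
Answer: √(158752 - I*√57)/11 ≈ 36.222 - 0.0008613*I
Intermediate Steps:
Y(K, R) = -8 + 2*K*(35 + R) (Y(K, R) = -8 + (K + K)*(R + 35) = -8 + (2*K)*(35 + R) = -8 + 2*K*(35 + R))
I(a) = √a/(-64 + a)
√(Y(22, l(-5, 7)) + I(-57)) = √((-8 + 70*22 + 2*22*(-5)) + √(-57)/(-64 - 57)) = √((-8 + 1540 - 220) + (I*√57)/(-121)) = √(1312 + (I*√57)*(-1/121)) = √(1312 - I*√57/121)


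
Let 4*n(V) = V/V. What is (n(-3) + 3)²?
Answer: 169/16 ≈ 10.563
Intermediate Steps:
n(V) = ¼ (n(V) = (V/V)/4 = (¼)*1 = ¼)
(n(-3) + 3)² = (¼ + 3)² = (13/4)² = 169/16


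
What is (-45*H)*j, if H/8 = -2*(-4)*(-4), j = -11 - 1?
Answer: -138240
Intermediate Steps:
j = -12
H = -256 (H = 8*(-2*(-4)*(-4)) = 8*(8*(-4)) = 8*(-32) = -256)
(-45*H)*j = -45*(-256)*(-12) = 11520*(-12) = -138240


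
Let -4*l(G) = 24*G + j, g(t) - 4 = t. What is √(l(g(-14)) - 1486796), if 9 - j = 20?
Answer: I*√5946933/2 ≈ 1219.3*I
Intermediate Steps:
j = -11 (j = 9 - 1*20 = 9 - 20 = -11)
g(t) = 4 + t
l(G) = 11/4 - 6*G (l(G) = -(24*G - 11)/4 = -(-11 + 24*G)/4 = 11/4 - 6*G)
√(l(g(-14)) - 1486796) = √((11/4 - 6*(4 - 14)) - 1486796) = √((11/4 - 6*(-10)) - 1486796) = √((11/4 + 60) - 1486796) = √(251/4 - 1486796) = √(-5946933/4) = I*√5946933/2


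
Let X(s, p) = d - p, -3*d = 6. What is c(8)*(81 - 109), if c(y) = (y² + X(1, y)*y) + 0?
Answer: 448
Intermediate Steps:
d = -2 (d = -⅓*6 = -2)
X(s, p) = -2 - p
c(y) = y² + y*(-2 - y) (c(y) = (y² + (-2 - y)*y) + 0 = (y² + y*(-2 - y)) + 0 = y² + y*(-2 - y))
c(8)*(81 - 109) = (-2*8)*(81 - 109) = -16*(-28) = 448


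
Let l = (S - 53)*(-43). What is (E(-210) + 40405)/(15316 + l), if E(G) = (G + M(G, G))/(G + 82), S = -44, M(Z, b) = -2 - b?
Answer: 198917/95936 ≈ 2.0734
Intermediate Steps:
E(G) = -2/(82 + G) (E(G) = (G + (-2 - G))/(G + 82) = -2/(82 + G))
l = 4171 (l = (-44 - 53)*(-43) = -97*(-43) = 4171)
(E(-210) + 40405)/(15316 + l) = (-2/(82 - 210) + 40405)/(15316 + 4171) = (-2/(-128) + 40405)/19487 = (-2*(-1/128) + 40405)*(1/19487) = (1/64 + 40405)*(1/19487) = (2585921/64)*(1/19487) = 198917/95936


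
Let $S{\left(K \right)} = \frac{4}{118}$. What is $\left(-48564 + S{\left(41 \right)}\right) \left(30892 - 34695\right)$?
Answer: $\frac{10896637022}{59} \approx 1.8469 \cdot 10^{8}$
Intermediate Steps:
$S{\left(K \right)} = \frac{2}{59}$ ($S{\left(K \right)} = 4 \cdot \frac{1}{118} = \frac{2}{59}$)
$\left(-48564 + S{\left(41 \right)}\right) \left(30892 - 34695\right) = \left(-48564 + \frac{2}{59}\right) \left(30892 - 34695\right) = \left(- \frac{2865274}{59}\right) \left(-3803\right) = \frac{10896637022}{59}$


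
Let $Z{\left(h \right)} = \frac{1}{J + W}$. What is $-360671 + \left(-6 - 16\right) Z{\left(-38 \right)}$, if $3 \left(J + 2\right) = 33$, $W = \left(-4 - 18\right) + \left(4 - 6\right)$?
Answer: $- \frac{5410043}{15} \approx -3.6067 \cdot 10^{5}$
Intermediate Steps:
$W = -24$ ($W = -22 + \left(4 - 6\right) = -22 - 2 = -24$)
$J = 9$ ($J = -2 + \frac{1}{3} \cdot 33 = -2 + 11 = 9$)
$Z{\left(h \right)} = - \frac{1}{15}$ ($Z{\left(h \right)} = \frac{1}{9 - 24} = \frac{1}{-15} = - \frac{1}{15}$)
$-360671 + \left(-6 - 16\right) Z{\left(-38 \right)} = -360671 + \left(-6 - 16\right) \left(- \frac{1}{15}\right) = -360671 - - \frac{22}{15} = -360671 + \frac{22}{15} = - \frac{5410043}{15}$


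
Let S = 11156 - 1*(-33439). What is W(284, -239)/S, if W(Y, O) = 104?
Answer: 104/44595 ≈ 0.0023321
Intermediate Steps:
S = 44595 (S = 11156 + 33439 = 44595)
W(284, -239)/S = 104/44595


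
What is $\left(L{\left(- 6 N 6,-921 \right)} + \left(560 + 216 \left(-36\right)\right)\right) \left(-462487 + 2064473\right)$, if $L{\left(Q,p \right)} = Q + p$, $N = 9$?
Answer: $-13554403546$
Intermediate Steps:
$\left(L{\left(- 6 N 6,-921 \right)} + \left(560 + 216 \left(-36\right)\right)\right) \left(-462487 + 2064473\right) = \left(\left(\left(-6\right) 9 \cdot 6 - 921\right) + \left(560 + 216 \left(-36\right)\right)\right) \left(-462487 + 2064473\right) = \left(\left(\left(-54\right) 6 - 921\right) + \left(560 - 7776\right)\right) 1601986 = \left(\left(-324 - 921\right) - 7216\right) 1601986 = \left(-1245 - 7216\right) 1601986 = \left(-8461\right) 1601986 = -13554403546$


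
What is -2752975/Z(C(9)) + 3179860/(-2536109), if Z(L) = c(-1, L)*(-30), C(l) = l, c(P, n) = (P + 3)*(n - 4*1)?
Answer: 279235628651/30433308 ≈ 9175.3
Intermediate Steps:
c(P, n) = (-4 + n)*(3 + P) (c(P, n) = (3 + P)*(n - 4) = (3 + P)*(-4 + n) = (-4 + n)*(3 + P))
Z(L) = 240 - 60*L (Z(L) = (-12 - 4*(-1) + 3*L - L)*(-30) = (-12 + 4 + 3*L - L)*(-30) = (-8 + 2*L)*(-30) = 240 - 60*L)
-2752975/Z(C(9)) + 3179860/(-2536109) = -2752975/(240 - 60*9) + 3179860/(-2536109) = -2752975/(240 - 540) + 3179860*(-1/2536109) = -2752975/(-300) - 3179860/2536109 = -2752975*(-1/300) - 3179860/2536109 = 110119/12 - 3179860/2536109 = 279235628651/30433308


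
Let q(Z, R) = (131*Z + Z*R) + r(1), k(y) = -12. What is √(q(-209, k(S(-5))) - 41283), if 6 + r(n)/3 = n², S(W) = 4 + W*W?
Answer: I*√66169 ≈ 257.23*I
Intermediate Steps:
S(W) = 4 + W²
r(n) = -18 + 3*n²
q(Z, R) = -15 + 131*Z + R*Z (q(Z, R) = (131*Z + Z*R) + (-18 + 3*1²) = (131*Z + R*Z) + (-18 + 3*1) = (131*Z + R*Z) + (-18 + 3) = (131*Z + R*Z) - 15 = -15 + 131*Z + R*Z)
√(q(-209, k(S(-5))) - 41283) = √((-15 + 131*(-209) - 12*(-209)) - 41283) = √((-15 - 27379 + 2508) - 41283) = √(-24886 - 41283) = √(-66169) = I*√66169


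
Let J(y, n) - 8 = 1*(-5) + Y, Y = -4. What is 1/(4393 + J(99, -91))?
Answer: 1/4392 ≈ 0.00022769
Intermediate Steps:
J(y, n) = -1 (J(y, n) = 8 + (1*(-5) - 4) = 8 + (-5 - 4) = 8 - 9 = -1)
1/(4393 + J(99, -91)) = 1/(4393 - 1) = 1/4392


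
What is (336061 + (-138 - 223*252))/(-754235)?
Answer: -279727/754235 ≈ -0.37088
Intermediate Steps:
(336061 + (-138 - 223*252))/(-754235) = (336061 + (-138 - 56196))*(-1/754235) = (336061 - 56334)*(-1/754235) = 279727*(-1/754235) = -279727/754235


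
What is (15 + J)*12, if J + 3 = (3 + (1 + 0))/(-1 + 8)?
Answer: 1056/7 ≈ 150.86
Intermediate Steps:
J = -17/7 (J = -3 + (3 + (1 + 0))/(-1 + 8) = -3 + (3 + 1)/7 = -3 + 4*(1/7) = -3 + 4/7 = -17/7 ≈ -2.4286)
(15 + J)*12 = (15 - 17/7)*12 = (88/7)*12 = 1056/7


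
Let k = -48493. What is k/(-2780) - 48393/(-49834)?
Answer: 1275566351/69269260 ≈ 18.415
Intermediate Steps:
k/(-2780) - 48393/(-49834) = -48493/(-2780) - 48393/(-49834) = -48493*(-1/2780) - 48393*(-1/49834) = 48493/2780 + 48393/49834 = 1275566351/69269260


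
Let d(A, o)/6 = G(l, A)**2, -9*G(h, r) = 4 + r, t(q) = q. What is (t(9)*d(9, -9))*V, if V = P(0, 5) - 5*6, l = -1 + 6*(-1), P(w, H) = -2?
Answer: -10816/3 ≈ -3605.3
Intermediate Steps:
l = -7 (l = -1 - 6 = -7)
G(h, r) = -4/9 - r/9 (G(h, r) = -(4 + r)/9 = -4/9 - r/9)
d(A, o) = 6*(-4/9 - A/9)**2
V = -32 (V = -2 - 5*6 = -2 - 30 = -32)
(t(9)*d(9, -9))*V = (9*(2*(4 + 9)**2/27))*(-32) = (9*((2/27)*13**2))*(-32) = (9*((2/27)*169))*(-32) = (9*(338/27))*(-32) = (338/3)*(-32) = -10816/3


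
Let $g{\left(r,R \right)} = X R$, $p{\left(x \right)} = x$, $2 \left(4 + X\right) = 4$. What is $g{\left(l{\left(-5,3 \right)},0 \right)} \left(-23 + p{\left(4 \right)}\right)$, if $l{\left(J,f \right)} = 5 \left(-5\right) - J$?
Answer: $0$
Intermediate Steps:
$X = -2$ ($X = -4 + \frac{1}{2} \cdot 4 = -4 + 2 = -2$)
$l{\left(J,f \right)} = -25 - J$
$g{\left(r,R \right)} = - 2 R$
$g{\left(l{\left(-5,3 \right)},0 \right)} \left(-23 + p{\left(4 \right)}\right) = \left(-2\right) 0 \left(-23 + 4\right) = 0 \left(-19\right) = 0$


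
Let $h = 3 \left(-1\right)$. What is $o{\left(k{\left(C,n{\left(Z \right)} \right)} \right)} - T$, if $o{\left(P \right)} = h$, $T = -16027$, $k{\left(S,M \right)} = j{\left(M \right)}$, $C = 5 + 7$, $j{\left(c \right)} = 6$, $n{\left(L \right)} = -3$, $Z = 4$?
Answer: $16024$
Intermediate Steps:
$C = 12$
$k{\left(S,M \right)} = 6$
$h = -3$
$o{\left(P \right)} = -3$
$o{\left(k{\left(C,n{\left(Z \right)} \right)} \right)} - T = -3 - -16027 = -3 + 16027 = 16024$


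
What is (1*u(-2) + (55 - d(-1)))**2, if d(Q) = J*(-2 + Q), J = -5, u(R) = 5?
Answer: 2025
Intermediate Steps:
d(Q) = 10 - 5*Q (d(Q) = -5*(-2 + Q) = 10 - 5*Q)
(1*u(-2) + (55 - d(-1)))**2 = (1*5 + (55 - (10 - 5*(-1))))**2 = (5 + (55 - (10 + 5)))**2 = (5 + (55 - 1*15))**2 = (5 + (55 - 15))**2 = (5 + 40)**2 = 45**2 = 2025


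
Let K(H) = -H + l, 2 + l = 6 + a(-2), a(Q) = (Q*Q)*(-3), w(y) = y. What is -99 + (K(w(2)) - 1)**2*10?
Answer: 1111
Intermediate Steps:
a(Q) = -3*Q**2 (a(Q) = Q**2*(-3) = -3*Q**2)
l = -8 (l = -2 + (6 - 3*(-2)**2) = -2 + (6 - 3*4) = -2 + (6 - 12) = -2 - 6 = -8)
K(H) = -8 - H (K(H) = -H - 8 = -8 - H)
-99 + (K(w(2)) - 1)**2*10 = -99 + ((-8 - 1*2) - 1)**2*10 = -99 + ((-8 - 2) - 1)**2*10 = -99 + (-10 - 1)**2*10 = -99 + (-11)**2*10 = -99 + 121*10 = -99 + 1210 = 1111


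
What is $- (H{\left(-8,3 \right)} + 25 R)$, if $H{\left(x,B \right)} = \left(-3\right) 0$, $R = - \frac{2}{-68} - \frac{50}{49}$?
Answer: $\frac{41275}{1666} \approx 24.775$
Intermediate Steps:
$R = - \frac{1651}{1666}$ ($R = \left(-2\right) \left(- \frac{1}{68}\right) - \frac{50}{49} = \frac{1}{34} - \frac{50}{49} = - \frac{1651}{1666} \approx -0.991$)
$H{\left(x,B \right)} = 0$
$- (H{\left(-8,3 \right)} + 25 R) = - (0 + 25 \left(- \frac{1651}{1666}\right)) = - (0 - \frac{41275}{1666}) = \left(-1\right) \left(- \frac{41275}{1666}\right) = \frac{41275}{1666}$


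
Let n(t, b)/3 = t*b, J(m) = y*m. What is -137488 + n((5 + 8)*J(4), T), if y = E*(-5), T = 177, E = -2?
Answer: 138632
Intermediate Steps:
y = 10 (y = -2*(-5) = 10)
J(m) = 10*m
n(t, b) = 3*b*t (n(t, b) = 3*(t*b) = 3*(b*t) = 3*b*t)
-137488 + n((5 + 8)*J(4), T) = -137488 + 3*177*((5 + 8)*(10*4)) = -137488 + 3*177*(13*40) = -137488 + 3*177*520 = -137488 + 276120 = 138632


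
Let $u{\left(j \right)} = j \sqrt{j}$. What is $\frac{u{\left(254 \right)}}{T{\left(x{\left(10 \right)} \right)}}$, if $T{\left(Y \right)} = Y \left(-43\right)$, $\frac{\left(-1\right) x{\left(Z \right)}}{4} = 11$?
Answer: $\frac{127 \sqrt{254}}{946} \approx 2.1396$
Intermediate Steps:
$x{\left(Z \right)} = -44$ ($x{\left(Z \right)} = \left(-4\right) 11 = -44$)
$T{\left(Y \right)} = - 43 Y$
$u{\left(j \right)} = j^{\frac{3}{2}}$
$\frac{u{\left(254 \right)}}{T{\left(x{\left(10 \right)} \right)}} = \frac{254^{\frac{3}{2}}}{\left(-43\right) \left(-44\right)} = \frac{254 \sqrt{254}}{1892} = 254 \sqrt{254} \cdot \frac{1}{1892} = \frac{127 \sqrt{254}}{946}$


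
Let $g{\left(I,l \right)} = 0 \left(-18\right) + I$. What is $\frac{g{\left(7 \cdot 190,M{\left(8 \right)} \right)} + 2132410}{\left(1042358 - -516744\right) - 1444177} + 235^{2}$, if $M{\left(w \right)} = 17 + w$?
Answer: $\frac{1269773373}{22985} \approx 55244.0$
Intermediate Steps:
$g{\left(I,l \right)} = I$ ($g{\left(I,l \right)} = 0 + I = I$)
$\frac{g{\left(7 \cdot 190,M{\left(8 \right)} \right)} + 2132410}{\left(1042358 - -516744\right) - 1444177} + 235^{2} = \frac{7 \cdot 190 + 2132410}{\left(1042358 - -516744\right) - 1444177} + 235^{2} = \frac{1330 + 2132410}{\left(1042358 + 516744\right) - 1444177} + 55225 = \frac{2133740}{1559102 - 1444177} + 55225 = \frac{2133740}{114925} + 55225 = 2133740 \cdot \frac{1}{114925} + 55225 = \frac{426748}{22985} + 55225 = \frac{1269773373}{22985}$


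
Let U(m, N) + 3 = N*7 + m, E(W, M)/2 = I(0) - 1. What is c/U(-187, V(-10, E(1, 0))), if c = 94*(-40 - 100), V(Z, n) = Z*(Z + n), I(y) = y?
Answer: -1316/65 ≈ -20.246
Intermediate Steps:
E(W, M) = -2 (E(W, M) = 2*(0 - 1) = 2*(-1) = -2)
U(m, N) = -3 + m + 7*N (U(m, N) = -3 + (N*7 + m) = -3 + (7*N + m) = -3 + (m + 7*N) = -3 + m + 7*N)
c = -13160 (c = 94*(-140) = -13160)
c/U(-187, V(-10, E(1, 0))) = -13160/(-3 - 187 + 7*(-10*(-10 - 2))) = -13160/(-3 - 187 + 7*(-10*(-12))) = -13160/(-3 - 187 + 7*120) = -13160/(-3 - 187 + 840) = -13160/650 = -13160*1/650 = -1316/65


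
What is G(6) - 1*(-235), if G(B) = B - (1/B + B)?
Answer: 1409/6 ≈ 234.83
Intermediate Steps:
G(B) = -1/B (G(B) = B - (B + 1/B) = B + (-B - 1/B) = -1/B)
G(6) - 1*(-235) = -1/6 - 1*(-235) = -1*1/6 + 235 = -1/6 + 235 = 1409/6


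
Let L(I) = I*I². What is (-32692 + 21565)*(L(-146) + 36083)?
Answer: 34227241731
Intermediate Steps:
L(I) = I³
(-32692 + 21565)*(L(-146) + 36083) = (-32692 + 21565)*((-146)³ + 36083) = -11127*(-3112136 + 36083) = -11127*(-3076053) = 34227241731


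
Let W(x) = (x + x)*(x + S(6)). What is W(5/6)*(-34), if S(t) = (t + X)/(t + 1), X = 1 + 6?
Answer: -9605/63 ≈ -152.46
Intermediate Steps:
X = 7
S(t) = (7 + t)/(1 + t) (S(t) = (t + 7)/(t + 1) = (7 + t)/(1 + t))
W(x) = 2*x*(13/7 + x) (W(x) = (x + x)*(x + (7 + 6)/(1 + 6)) = (2*x)*(x + 13/7) = (2*x)*(13/7 + x) = 2*x*(13/7 + x))
W(5/6)*(-34) = (2*(5/6)*(13 + 7*(5/6))/7)*(-34) = (2*(5*(⅙))*(13 + 7*(5*(⅙)))/7)*(-34) = ((2/7)*(⅚)*(13 + 7*(⅚)))*(-34) = ((2/7)*(⅚)*(13 + 35/6))*(-34) = ((2/7)*(⅚)*(113/6))*(-34) = (565/126)*(-34) = -9605/63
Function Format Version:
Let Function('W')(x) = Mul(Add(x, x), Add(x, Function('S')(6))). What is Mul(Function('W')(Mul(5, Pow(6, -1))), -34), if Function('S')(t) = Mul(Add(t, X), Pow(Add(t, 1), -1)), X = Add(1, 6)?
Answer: Rational(-9605, 63) ≈ -152.46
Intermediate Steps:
X = 7
Function('S')(t) = Mul(Pow(Add(1, t), -1), Add(7, t)) (Function('S')(t) = Mul(Add(t, 7), Pow(Add(t, 1), -1)) = Mul(Add(7, t), Pow(Add(1, t), -1)) = Mul(Pow(Add(1, t), -1), Add(7, t)))
Function('W')(x) = Mul(2, x, Add(Rational(13, 7), x)) (Function('W')(x) = Mul(Add(x, x), Add(x, Mul(Pow(Add(1, 6), -1), Add(7, 6)))) = Mul(Mul(2, x), Add(x, Mul(Pow(7, -1), 13))) = Mul(Mul(2, x), Add(x, Mul(Rational(1, 7), 13))) = Mul(Mul(2, x), Add(x, Rational(13, 7))) = Mul(Mul(2, x), Add(Rational(13, 7), x)) = Mul(2, x, Add(Rational(13, 7), x)))
Mul(Function('W')(Mul(5, Pow(6, -1))), -34) = Mul(Mul(Rational(2, 7), Mul(5, Pow(6, -1)), Add(13, Mul(7, Mul(5, Pow(6, -1))))), -34) = Mul(Mul(Rational(2, 7), Mul(5, Rational(1, 6)), Add(13, Mul(7, Mul(5, Rational(1, 6))))), -34) = Mul(Mul(Rational(2, 7), Rational(5, 6), Add(13, Mul(7, Rational(5, 6)))), -34) = Mul(Mul(Rational(2, 7), Rational(5, 6), Add(13, Rational(35, 6))), -34) = Mul(Mul(Rational(2, 7), Rational(5, 6), Rational(113, 6)), -34) = Mul(Rational(565, 126), -34) = Rational(-9605, 63)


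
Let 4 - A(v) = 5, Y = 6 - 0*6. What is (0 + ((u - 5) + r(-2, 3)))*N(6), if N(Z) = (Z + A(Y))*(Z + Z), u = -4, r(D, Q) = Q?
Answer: -360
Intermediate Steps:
Y = 6 (Y = 6 - 1*0 = 6 + 0 = 6)
A(v) = -1 (A(v) = 4 - 1*5 = 4 - 5 = -1)
N(Z) = 2*Z*(-1 + Z) (N(Z) = (Z - 1)*(Z + Z) = (-1 + Z)*(2*Z) = 2*Z*(-1 + Z))
(0 + ((u - 5) + r(-2, 3)))*N(6) = (0 + ((-4 - 5) + 3))*(2*6*(-1 + 6)) = (0 + (-9 + 3))*(2*6*5) = (0 - 6)*60 = -6*60 = -360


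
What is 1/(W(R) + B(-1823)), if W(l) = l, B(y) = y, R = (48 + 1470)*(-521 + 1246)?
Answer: 1/1098727 ≈ 9.1014e-7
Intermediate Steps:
R = 1100550 (R = 1518*725 = 1100550)
1/(W(R) + B(-1823)) = 1/(1100550 - 1823) = 1/1098727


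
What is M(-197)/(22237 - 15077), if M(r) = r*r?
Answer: 38809/7160 ≈ 5.4202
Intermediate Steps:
M(r) = r²
M(-197)/(22237 - 15077) = (-197)²/(22237 - 15077) = 38809/7160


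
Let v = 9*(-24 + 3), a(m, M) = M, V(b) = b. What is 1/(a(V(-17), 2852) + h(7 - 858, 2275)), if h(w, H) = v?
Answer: 1/2663 ≈ 0.00037552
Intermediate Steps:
v = -189 (v = 9*(-21) = -189)
h(w, H) = -189
1/(a(V(-17), 2852) + h(7 - 858, 2275)) = 1/(2852 - 189) = 1/2663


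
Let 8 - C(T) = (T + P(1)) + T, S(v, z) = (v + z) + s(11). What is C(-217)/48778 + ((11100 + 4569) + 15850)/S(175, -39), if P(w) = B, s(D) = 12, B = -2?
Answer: 768749747/3609572 ≈ 212.98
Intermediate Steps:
P(w) = -2
S(v, z) = 12 + v + z (S(v, z) = (v + z) + 12 = 12 + v + z)
C(T) = 10 - 2*T (C(T) = 8 - ((T - 2) + T) = 8 - ((-2 + T) + T) = 8 - (-2 + 2*T) = 8 + (2 - 2*T) = 10 - 2*T)
C(-217)/48778 + ((11100 + 4569) + 15850)/S(175, -39) = (10 - 2*(-217))/48778 + ((11100 + 4569) + 15850)/(12 + 175 - 39) = (10 + 434)*(1/48778) + (15669 + 15850)/148 = 444*(1/48778) + 31519*(1/148) = 222/24389 + 31519/148 = 768749747/3609572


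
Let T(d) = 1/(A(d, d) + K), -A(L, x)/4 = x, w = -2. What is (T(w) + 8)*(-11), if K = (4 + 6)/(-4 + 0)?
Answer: -90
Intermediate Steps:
A(L, x) = -4*x
K = -5/2 (K = 10/(-4) = 10*(-¼) = -5/2 ≈ -2.5000)
T(d) = 1/(-5/2 - 4*d) (T(d) = 1/(-4*d - 5/2) = 1/(-5/2 - 4*d))
(T(w) + 8)*(-11) = (-2/(5 + 8*(-2)) + 8)*(-11) = (-2/(5 - 16) + 8)*(-11) = (-2/(-11) + 8)*(-11) = (-2*(-1/11) + 8)*(-11) = (2/11 + 8)*(-11) = (90/11)*(-11) = -90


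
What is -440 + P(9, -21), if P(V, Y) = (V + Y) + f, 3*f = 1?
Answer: -1355/3 ≈ -451.67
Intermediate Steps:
f = 1/3 (f = (1/3)*1 = 1/3 ≈ 0.33333)
P(V, Y) = 1/3 + V + Y (P(V, Y) = (V + Y) + 1/3 = 1/3 + V + Y)
-440 + P(9, -21) = -440 + (1/3 + 9 - 21) = -440 - 35/3 = -1355/3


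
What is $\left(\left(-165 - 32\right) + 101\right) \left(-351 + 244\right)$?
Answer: $10272$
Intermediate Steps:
$\left(\left(-165 - 32\right) + 101\right) \left(-351 + 244\right) = \left(\left(-165 - 32\right) + 101\right) \left(-107\right) = \left(-197 + 101\right) \left(-107\right) = \left(-96\right) \left(-107\right) = 10272$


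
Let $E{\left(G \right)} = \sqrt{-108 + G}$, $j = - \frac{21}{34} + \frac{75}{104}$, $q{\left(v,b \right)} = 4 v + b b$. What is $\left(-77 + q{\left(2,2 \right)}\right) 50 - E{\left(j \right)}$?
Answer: $-3250 - \frac{i \sqrt{84316362}}{884} \approx -3250.0 - 10.387 i$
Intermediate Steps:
$q{\left(v,b \right)} = b^{2} + 4 v$ ($q{\left(v,b \right)} = 4 v + b^{2} = b^{2} + 4 v$)
$j = \frac{183}{1768}$ ($j = \left(-21\right) \frac{1}{34} + 75 \cdot \frac{1}{104} = - \frac{21}{34} + \frac{75}{104} = \frac{183}{1768} \approx 0.10351$)
$\left(-77 + q{\left(2,2 \right)}\right) 50 - E{\left(j \right)} = \left(-77 + \left(2^{2} + 4 \cdot 2\right)\right) 50 - \sqrt{-108 + \frac{183}{1768}} = \left(-77 + \left(4 + 8\right)\right) 50 - \sqrt{- \frac{190761}{1768}} = \left(-77 + 12\right) 50 - \frac{i \sqrt{84316362}}{884} = \left(-65\right) 50 - \frac{i \sqrt{84316362}}{884} = -3250 - \frac{i \sqrt{84316362}}{884}$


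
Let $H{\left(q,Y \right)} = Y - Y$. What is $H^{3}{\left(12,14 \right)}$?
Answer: $0$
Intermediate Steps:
$H{\left(q,Y \right)} = 0$
$H^{3}{\left(12,14 \right)} = 0^{3} = 0$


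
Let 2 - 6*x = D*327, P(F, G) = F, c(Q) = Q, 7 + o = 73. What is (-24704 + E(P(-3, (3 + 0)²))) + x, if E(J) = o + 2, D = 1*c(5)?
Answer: -149449/6 ≈ -24908.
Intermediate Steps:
o = 66 (o = -7 + 73 = 66)
D = 5 (D = 1*5 = 5)
E(J) = 68 (E(J) = 66 + 2 = 68)
x = -1633/6 (x = ⅓ - 5*327/6 = ⅓ - ⅙*1635 = ⅓ - 545/2 = -1633/6 ≈ -272.17)
(-24704 + E(P(-3, (3 + 0)²))) + x = (-24704 + 68) - 1633/6 = -24636 - 1633/6 = -149449/6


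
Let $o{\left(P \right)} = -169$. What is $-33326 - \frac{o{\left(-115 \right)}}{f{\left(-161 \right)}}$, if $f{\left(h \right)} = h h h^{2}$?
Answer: $- \frac{22391680779397}{671898241} \approx -33326.0$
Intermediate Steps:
$f{\left(h \right)} = h^{4}$ ($f{\left(h \right)} = h^{2} h^{2} = h^{4}$)
$-33326 - \frac{o{\left(-115 \right)}}{f{\left(-161 \right)}} = -33326 - - \frac{169}{\left(-161\right)^{4}} = -33326 - - \frac{169}{671898241} = -33326 + \frac{169}{671898241} = - \frac{22391680779397}{671898241}$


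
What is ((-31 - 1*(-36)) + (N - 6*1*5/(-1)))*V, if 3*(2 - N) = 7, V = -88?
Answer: -9152/3 ≈ -3050.7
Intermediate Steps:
N = -⅓ (N = 2 - ⅓*7 = 2 - 7/3 = -⅓ ≈ -0.33333)
((-31 - 1*(-36)) + (N - 6*1*5/(-1)))*V = ((-31 - 1*(-36)) + (-⅓ - 6*1*5/(-1)))*(-88) = ((-31 + 36) + (-⅓ - 30*(-1)))*(-88) = (5 + (-⅓ - 6*(-5)))*(-88) = (5 + (-⅓ + 30))*(-88) = (5 + 89/3)*(-88) = (104/3)*(-88) = -9152/3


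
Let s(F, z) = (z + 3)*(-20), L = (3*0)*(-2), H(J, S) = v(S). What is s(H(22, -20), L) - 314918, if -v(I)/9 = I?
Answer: -314978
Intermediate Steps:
v(I) = -9*I
H(J, S) = -9*S
L = 0 (L = 0*(-2) = 0)
s(F, z) = -60 - 20*z (s(F, z) = (3 + z)*(-20) = -60 - 20*z)
s(H(22, -20), L) - 314918 = (-60 - 20*0) - 314918 = (-60 + 0) - 314918 = -60 - 314918 = -314978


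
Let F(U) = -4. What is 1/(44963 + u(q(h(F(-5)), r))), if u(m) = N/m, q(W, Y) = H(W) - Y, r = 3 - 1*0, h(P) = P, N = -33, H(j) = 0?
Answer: 1/44974 ≈ 2.2235e-5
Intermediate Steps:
r = 3 (r = 3 + 0 = 3)
q(W, Y) = -Y (q(W, Y) = 0 - Y = -Y)
u(m) = -33/m
1/(44963 + u(q(h(F(-5)), r))) = 1/(44963 - 33/((-1*3))) = 1/(44963 - 33/(-3)) = 1/(44963 - 33*(-1/3)) = 1/(44963 + 11) = 1/44974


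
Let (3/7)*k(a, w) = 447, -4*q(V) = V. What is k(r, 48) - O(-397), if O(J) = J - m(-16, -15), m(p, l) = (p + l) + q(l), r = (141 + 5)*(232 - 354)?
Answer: 5651/4 ≈ 1412.8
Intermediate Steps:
q(V) = -V/4
r = -17812 (r = 146*(-122) = -17812)
k(a, w) = 1043 (k(a, w) = (7/3)*447 = 1043)
m(p, l) = p + 3*l/4 (m(p, l) = (p + l) - l/4 = (l + p) - l/4 = p + 3*l/4)
O(J) = 109/4 + J (O(J) = J - (-16 + (¾)*(-15)) = J - (-16 - 45/4) = J - 1*(-109/4) = J + 109/4 = 109/4 + J)
k(r, 48) - O(-397) = 1043 - (109/4 - 397) = 1043 - 1*(-1479/4) = 1043 + 1479/4 = 5651/4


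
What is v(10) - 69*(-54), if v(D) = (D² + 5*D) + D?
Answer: 3886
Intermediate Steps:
v(D) = D² + 6*D
v(10) - 69*(-54) = 10*(6 + 10) - 69*(-54) = 10*16 + 3726 = 160 + 3726 = 3886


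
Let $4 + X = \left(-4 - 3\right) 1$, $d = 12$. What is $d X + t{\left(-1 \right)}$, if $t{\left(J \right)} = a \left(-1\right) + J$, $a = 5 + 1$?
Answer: $-139$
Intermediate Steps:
$a = 6$
$X = -11$ ($X = -4 + \left(-4 - 3\right) 1 = -4 - 7 = -11$)
$t{\left(J \right)} = -6 + J$ ($t{\left(J \right)} = 6 \left(-1\right) + J = -6 + J$)
$d X + t{\left(-1 \right)} = 12 \left(-11\right) - 7 = -132 - 7 = -139$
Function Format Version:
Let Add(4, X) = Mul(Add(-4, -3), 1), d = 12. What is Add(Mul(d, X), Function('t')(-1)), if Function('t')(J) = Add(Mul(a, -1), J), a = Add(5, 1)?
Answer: -139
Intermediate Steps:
a = 6
X = -11 (X = Add(-4, Mul(Add(-4, -3), 1)) = Add(-4, Mul(-7, 1)) = Add(-4, -7) = -11)
Function('t')(J) = Add(-6, J) (Function('t')(J) = Add(Mul(6, -1), J) = Add(-6, J))
Add(Mul(d, X), Function('t')(-1)) = Add(Mul(12, -11), Add(-6, -1)) = Add(-132, -7) = -139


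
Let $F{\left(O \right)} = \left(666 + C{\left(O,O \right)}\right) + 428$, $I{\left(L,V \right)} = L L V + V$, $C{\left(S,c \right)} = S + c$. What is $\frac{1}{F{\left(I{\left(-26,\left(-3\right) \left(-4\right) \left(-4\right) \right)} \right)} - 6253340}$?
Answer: $- \frac{1}{6317238} \approx -1.583 \cdot 10^{-7}$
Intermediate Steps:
$I{\left(L,V \right)} = V + V L^{2}$ ($I{\left(L,V \right)} = L^{2} V + V = V L^{2} + V = V + V L^{2}$)
$F{\left(O \right)} = 1094 + 2 O$ ($F{\left(O \right)} = \left(666 + \left(O + O\right)\right) + 428 = \left(666 + 2 O\right) + 428 = 1094 + 2 O$)
$\frac{1}{F{\left(I{\left(-26,\left(-3\right) \left(-4\right) \left(-4\right) \right)} \right)} - 6253340} = \frac{1}{\left(1094 + 2 \left(-3\right) \left(-4\right) \left(-4\right) \left(1 + \left(-26\right)^{2}\right)\right) - 6253340} = \frac{1}{\left(1094 + 2 \cdot 12 \left(-4\right) \left(1 + 676\right)\right) - 6253340} = \frac{1}{\left(1094 + 2 \left(\left(-48\right) 677\right)\right) - 6253340} = \frac{1}{\left(1094 + 2 \left(-32496\right)\right) - 6253340} = \frac{1}{\left(1094 - 64992\right) - 6253340} = \frac{1}{-63898 - 6253340} = \frac{1}{-6317238} = - \frac{1}{6317238}$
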